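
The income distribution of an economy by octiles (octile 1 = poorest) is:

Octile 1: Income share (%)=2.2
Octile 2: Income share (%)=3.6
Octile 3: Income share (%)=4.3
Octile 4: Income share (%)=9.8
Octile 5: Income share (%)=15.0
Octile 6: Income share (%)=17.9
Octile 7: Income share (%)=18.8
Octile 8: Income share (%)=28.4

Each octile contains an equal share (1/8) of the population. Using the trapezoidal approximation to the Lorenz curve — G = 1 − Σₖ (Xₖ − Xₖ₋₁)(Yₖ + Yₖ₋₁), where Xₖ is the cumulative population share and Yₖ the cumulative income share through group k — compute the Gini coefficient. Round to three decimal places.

0.382

Cumulative income shares Yₖ: 0.0220, 0.0580, 0.1010, 0.1990, 0.3490, 0.5280, 0.7160, 1.0000
Σ (Xₖ−Xₖ₋₁)(Yₖ+Yₖ₋₁) = (1/8)(0.0220+0.0000) + (1/8)(0.0580+0.0220) + (1/8)(0.1010+0.0580) + (1/8)(0.1990+0.1010) + (1/8)(0.3490+0.1990) + (1/8)(0.5280+0.3490) + (1/8)(0.7160+0.5280) + (1/8)(1.0000+0.7160)
  = 0.0028 + 0.0100 + 0.0199 + 0.0375 + 0.0685 + 0.1096 + 0.1555 + 0.2145 = 0.6182
G = 1 − 0.6182 = 0.3818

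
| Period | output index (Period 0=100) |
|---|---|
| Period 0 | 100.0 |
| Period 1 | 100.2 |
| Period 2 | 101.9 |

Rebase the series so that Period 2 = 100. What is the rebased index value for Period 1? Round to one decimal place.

98.3

Rebased(Period 1) = 100.2 / 101.9 × 100 = 98.3317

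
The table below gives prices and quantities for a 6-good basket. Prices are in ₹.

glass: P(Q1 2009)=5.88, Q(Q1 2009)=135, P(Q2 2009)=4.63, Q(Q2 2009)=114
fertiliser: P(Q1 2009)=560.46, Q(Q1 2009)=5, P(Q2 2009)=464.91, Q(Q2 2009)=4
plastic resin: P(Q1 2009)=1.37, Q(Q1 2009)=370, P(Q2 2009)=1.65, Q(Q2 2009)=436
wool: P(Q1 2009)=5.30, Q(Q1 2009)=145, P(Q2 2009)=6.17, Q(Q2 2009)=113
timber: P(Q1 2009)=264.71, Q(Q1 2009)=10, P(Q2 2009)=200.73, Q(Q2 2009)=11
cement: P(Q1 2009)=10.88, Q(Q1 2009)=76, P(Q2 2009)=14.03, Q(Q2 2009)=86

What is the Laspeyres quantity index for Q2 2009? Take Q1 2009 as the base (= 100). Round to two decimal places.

95.33

Laspeyres quantity index uses base-period prices as weights.
ΣP(Q1 2009)·Q(Q2 2009) = 5.88×114 + 560.46×4 + 1.37×436 + 5.30×113 + 264.71×11 + 10.88×86 = 670.32 + 2241.84 + 597.32 + 598.9 + 2911.81 + 935.68 = 7955.87
ΣP(Q1 2009)·Q(Q1 2009) = 5.88×135 + 560.46×5 + 1.37×370 + 5.30×145 + 264.71×10 + 10.88×76 = 793.8 + 2802.3 + 506.9 + 768.5 + 2647.1 + 826.88 = 8345.48
Index = 7955.87 / 8345.48 × 100 = 95.3315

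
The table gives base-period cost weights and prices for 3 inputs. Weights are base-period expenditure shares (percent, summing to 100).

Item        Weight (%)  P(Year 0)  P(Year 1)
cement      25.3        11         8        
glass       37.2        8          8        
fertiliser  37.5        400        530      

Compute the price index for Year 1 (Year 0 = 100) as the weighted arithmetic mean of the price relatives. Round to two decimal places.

105.29

cement: 25.3 × (8/11) = 25.3 × 0.727273 = 18.4000
glass: 37.2 × (8/8) = 37.2 × 1.000000 = 37.2000
fertiliser: 37.5 × (530/400) = 37.5 × 1.325000 = 49.6875
Index = Σ wᵢ·(p₁ᵢ/p₀ᵢ) = 18.4000 + 37.2000 + 49.6875 = 105.2875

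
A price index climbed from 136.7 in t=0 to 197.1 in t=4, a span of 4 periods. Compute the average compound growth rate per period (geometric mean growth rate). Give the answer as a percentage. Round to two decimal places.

9.58%

Growth factor = (197.1/136.7)^(1/4) = (1.441843)^(1/4) = 1.095796
Growth rate = 1.095796 − 1 = 0.095796 = 9.5796%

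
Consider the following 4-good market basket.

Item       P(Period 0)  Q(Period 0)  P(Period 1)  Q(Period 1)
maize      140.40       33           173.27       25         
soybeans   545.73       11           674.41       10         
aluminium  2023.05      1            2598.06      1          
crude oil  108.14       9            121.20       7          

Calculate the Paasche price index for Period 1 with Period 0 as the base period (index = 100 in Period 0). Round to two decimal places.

123.62

Paasche price index uses current-period quantities as weights.
ΣP(Period 1)·Q(Period 1) = 173.27×25 + 674.41×10 + 2598.06×1 + 121.20×7 = 4331.75 + 6744.1 + 2598.06 + 848.4 = 14522.31
ΣP(Period 0)·Q(Period 1) = 140.40×25 + 545.73×10 + 2023.05×1 + 108.14×7 = 3510 + 5457.3 + 2023.05 + 756.98 = 11747.33
Index = 14522.31 / 11747.33 × 100 = 123.6222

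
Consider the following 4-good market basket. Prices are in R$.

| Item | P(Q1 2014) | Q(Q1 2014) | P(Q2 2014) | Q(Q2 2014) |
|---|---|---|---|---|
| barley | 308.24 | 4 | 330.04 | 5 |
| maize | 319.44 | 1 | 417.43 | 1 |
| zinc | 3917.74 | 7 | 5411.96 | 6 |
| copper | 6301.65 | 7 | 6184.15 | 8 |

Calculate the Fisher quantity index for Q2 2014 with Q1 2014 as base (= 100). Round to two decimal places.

102.50

Laspeyres component (base-period weights):
ΣP(Q1 2014)Q(Q2 2014) = 308.24×5 + 319.44×1 + 3917.74×6 + 6301.65×8 = 1541.2 + 319.44 + 23506.44 + 50413.2 = 75780.28
ΣP(Q1 2014)Q(Q1 2014) = 308.24×4 + 319.44×1 + 3917.74×7 + 6301.65×7 = 1232.96 + 319.44 + 27424.18 + 44111.55 = 73088.13
L = 75780.28 / 73088.13 × 100 = 103.6834
Paasche component (current-period weights):
ΣP(Q2 2014)Q(Q2 2014) = 330.04×5 + 417.43×1 + 5411.96×6 + 6184.15×8 = 1650.2 + 417.43 + 32471.76 + 49473.2 = 84012.59
ΣP(Q2 2014)Q(Q1 2014) = 330.04×4 + 417.43×1 + 5411.96×7 + 6184.15×7 = 1320.16 + 417.43 + 37883.72 + 43289.05 = 82910.36
P = 84012.59 / 82910.36 × 100 = 101.3294
Fisher = √(L × P) = √(103.6834 × 101.3294) = 102.4997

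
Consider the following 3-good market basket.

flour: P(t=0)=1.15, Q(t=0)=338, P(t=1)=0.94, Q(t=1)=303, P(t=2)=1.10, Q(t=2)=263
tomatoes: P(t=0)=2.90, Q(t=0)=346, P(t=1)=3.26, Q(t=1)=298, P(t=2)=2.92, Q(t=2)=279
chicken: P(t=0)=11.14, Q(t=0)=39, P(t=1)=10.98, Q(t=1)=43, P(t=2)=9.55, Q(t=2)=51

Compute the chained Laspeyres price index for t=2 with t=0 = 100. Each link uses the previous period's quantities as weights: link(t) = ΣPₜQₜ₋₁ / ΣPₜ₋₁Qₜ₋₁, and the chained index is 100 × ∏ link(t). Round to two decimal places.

95.81

Link t=0→t=1:
ΣP(t=1)Q(t=0) = 0.94×338 + 3.26×346 + 10.98×39 = 317.72 + 1127.96 + 428.22 = 1873.9
ΣP(t=0)Q(t=0) = 1.15×338 + 2.90×346 + 11.14×39 = 388.7 + 1003.4 + 434.46 = 1826.56
link = 1873.9/1826.56 = 1.025918
Link t=1→t=2:
ΣP(t=2)Q(t=1) = 1.10×303 + 2.92×298 + 9.55×43 = 333.3 + 870.16 + 410.65 = 1614.11
ΣP(t=1)Q(t=1) = 0.94×303 + 3.26×298 + 10.98×43 = 284.82 + 971.48 + 472.14 = 1728.44
link = 1614.11/1728.44 = 0.933854
Chained index = 100 × 1.025918 × 0.933854 = 95.8057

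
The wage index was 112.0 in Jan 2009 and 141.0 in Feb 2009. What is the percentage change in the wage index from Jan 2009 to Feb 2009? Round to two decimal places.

25.89%

Change = (141.0 − 112.0) / 112.0 × 100
       = 29.0 / 112.0 × 100 = 25.8929%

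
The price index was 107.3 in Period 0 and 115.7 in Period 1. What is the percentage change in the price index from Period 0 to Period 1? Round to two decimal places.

Change = (115.7 − 107.3) / 107.3 × 100
       = 8.4 / 107.3 × 100 = 7.8285%

7.83%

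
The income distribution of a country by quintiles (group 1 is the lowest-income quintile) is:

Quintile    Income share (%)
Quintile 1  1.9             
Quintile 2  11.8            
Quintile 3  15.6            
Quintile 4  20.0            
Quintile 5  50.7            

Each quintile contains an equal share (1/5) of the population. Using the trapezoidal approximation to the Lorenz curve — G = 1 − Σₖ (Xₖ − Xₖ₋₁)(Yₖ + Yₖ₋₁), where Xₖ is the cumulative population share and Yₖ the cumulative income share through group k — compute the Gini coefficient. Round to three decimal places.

Cumulative income shares Yₖ: 0.0190, 0.1370, 0.2930, 0.4930, 1.0000
Σ (Xₖ−Xₖ₋₁)(Yₖ+Yₖ₋₁) = (1/5)(0.0190+0.0000) + (1/5)(0.1370+0.0190) + (1/5)(0.2930+0.1370) + (1/5)(0.4930+0.2930) + (1/5)(1.0000+0.4930)
  = 0.0038 + 0.0312 + 0.0860 + 0.1572 + 0.2986 = 0.5768
G = 1 − 0.5768 = 0.4232

0.423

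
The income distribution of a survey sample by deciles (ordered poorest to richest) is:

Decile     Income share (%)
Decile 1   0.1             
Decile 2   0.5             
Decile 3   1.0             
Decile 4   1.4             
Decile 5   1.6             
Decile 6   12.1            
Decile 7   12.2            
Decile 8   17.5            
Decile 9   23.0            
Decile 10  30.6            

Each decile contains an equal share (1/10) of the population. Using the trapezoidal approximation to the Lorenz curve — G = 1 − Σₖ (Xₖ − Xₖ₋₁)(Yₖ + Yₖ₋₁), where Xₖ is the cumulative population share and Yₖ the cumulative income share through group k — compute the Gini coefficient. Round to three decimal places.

Cumulative income shares Yₖ: 0.0010, 0.0060, 0.0160, 0.0300, 0.0460, 0.1670, 0.2890, 0.4640, 0.6940, 1.0000
Σ (Xₖ−Xₖ₋₁)(Yₖ+Yₖ₋₁) = (1/10)(0.0010+0.0000) + (1/10)(0.0060+0.0010) + (1/10)(0.0160+0.0060) + (1/10)(0.0300+0.0160) + (1/10)(0.0460+0.0300) + (1/10)(0.1670+0.0460) + (1/10)(0.2890+0.1670) + (1/10)(0.4640+0.2890) + (1/10)(0.6940+0.4640) + (1/10)(1.0000+0.6940)
  = 0.0001 + 0.0007 + 0.0022 + 0.0046 + 0.0076 + 0.0213 + 0.0456 + 0.0753 + 0.1158 + 0.1694 = 0.4426
G = 1 − 0.4426 = 0.5574

0.557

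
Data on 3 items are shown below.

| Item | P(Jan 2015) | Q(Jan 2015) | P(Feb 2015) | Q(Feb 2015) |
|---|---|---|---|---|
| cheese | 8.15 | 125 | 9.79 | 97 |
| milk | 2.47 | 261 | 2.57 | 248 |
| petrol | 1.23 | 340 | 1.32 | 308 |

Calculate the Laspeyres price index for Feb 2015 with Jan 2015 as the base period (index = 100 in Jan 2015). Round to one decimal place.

Laspeyres price index uses base-period quantities as weights.
ΣP(Feb 2015)·Q(Jan 2015) = 9.79×125 + 2.57×261 + 1.32×340 = 1223.75 + 670.77 + 448.8 = 2343.32
ΣP(Jan 2015)·Q(Jan 2015) = 8.15×125 + 2.47×261 + 1.23×340 = 1018.75 + 644.67 + 418.2 = 2081.62
Index = 2343.32 / 2081.62 × 100 = 112.5719

112.6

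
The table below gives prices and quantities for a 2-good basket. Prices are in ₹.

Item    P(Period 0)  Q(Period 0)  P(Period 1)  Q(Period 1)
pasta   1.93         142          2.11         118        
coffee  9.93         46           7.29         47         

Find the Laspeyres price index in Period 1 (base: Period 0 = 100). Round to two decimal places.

86.88

Laspeyres price index uses base-period quantities as weights.
ΣP(Period 1)·Q(Period 0) = 2.11×142 + 7.29×46 = 299.62 + 335.34 = 634.96
ΣP(Period 0)·Q(Period 0) = 1.93×142 + 9.93×46 = 274.06 + 456.78 = 730.84
Index = 634.96 / 730.84 × 100 = 86.8808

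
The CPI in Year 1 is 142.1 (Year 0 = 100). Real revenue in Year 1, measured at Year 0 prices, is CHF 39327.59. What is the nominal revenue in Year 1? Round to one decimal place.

Nominal = Real × (Index/100) = 39327.59 × (142.1/100)
        = 39327.59 × 1.421 = 55884.5054

55884.5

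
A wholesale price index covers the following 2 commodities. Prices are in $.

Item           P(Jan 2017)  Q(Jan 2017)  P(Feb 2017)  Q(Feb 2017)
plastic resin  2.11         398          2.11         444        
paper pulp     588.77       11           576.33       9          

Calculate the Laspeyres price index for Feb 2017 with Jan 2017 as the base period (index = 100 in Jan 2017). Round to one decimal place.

Laspeyres price index uses base-period quantities as weights.
ΣP(Feb 2017)·Q(Jan 2017) = 2.11×398 + 576.33×11 = 839.78 + 6339.63 = 7179.41
ΣP(Jan 2017)·Q(Jan 2017) = 2.11×398 + 588.77×11 = 839.78 + 6476.47 = 7316.25
Index = 7179.41 / 7316.25 × 100 = 98.1296

98.1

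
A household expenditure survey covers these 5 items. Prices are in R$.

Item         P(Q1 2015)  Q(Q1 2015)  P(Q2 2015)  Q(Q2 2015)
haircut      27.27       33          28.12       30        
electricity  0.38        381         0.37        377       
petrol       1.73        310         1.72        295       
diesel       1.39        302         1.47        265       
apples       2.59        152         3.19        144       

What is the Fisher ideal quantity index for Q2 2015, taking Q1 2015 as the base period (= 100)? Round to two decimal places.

92.43

Laspeyres component (base-period weights):
ΣP(Q1 2015)Q(Q2 2015) = 27.27×30 + 0.38×377 + 1.73×295 + 1.39×265 + 2.59×144 = 818.1 + 143.26 + 510.35 + 368.35 + 372.96 = 2213.02
ΣP(Q1 2015)Q(Q1 2015) = 27.27×33 + 0.38×381 + 1.73×310 + 1.39×302 + 2.59×152 = 899.91 + 144.78 + 536.3 + 419.78 + 393.68 = 2394.45
L = 2213.02 / 2394.45 × 100 = 92.4229
Paasche component (current-period weights):
ΣP(Q2 2015)Q(Q2 2015) = 28.12×30 + 0.37×377 + 1.72×295 + 1.47×265 + 3.19×144 = 843.6 + 139.49 + 507.4 + 389.55 + 459.36 = 2339.4
ΣP(Q2 2015)Q(Q1 2015) = 28.12×33 + 0.37×381 + 1.72×310 + 1.47×302 + 3.19×152 = 927.96 + 140.97 + 533.2 + 443.94 + 484.88 = 2530.95
P = 2339.4 / 2530.95 × 100 = 92.4317
Fisher = √(L × P) = √(92.4229 × 92.4317) = 92.4273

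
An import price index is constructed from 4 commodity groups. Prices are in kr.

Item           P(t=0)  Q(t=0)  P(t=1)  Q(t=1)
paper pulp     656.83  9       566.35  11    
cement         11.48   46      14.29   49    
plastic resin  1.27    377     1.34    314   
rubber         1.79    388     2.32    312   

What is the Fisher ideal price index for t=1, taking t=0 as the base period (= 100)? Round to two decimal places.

93.19

Laspeyres component (base-period weights):
ΣP(t=1)Q(t=0) = 566.35×9 + 14.29×46 + 1.34×377 + 2.32×388 = 5097.15 + 657.34 + 505.18 + 900.16 = 7159.83
ΣP(t=0)Q(t=0) = 656.83×9 + 11.48×46 + 1.27×377 + 1.79×388 = 5911.47 + 528.08 + 478.79 + 694.52 = 7612.86
L = 7159.83 / 7612.86 × 100 = 94.0491
Paasche component (current-period weights):
ΣP(t=1)Q(t=1) = 566.35×11 + 14.29×49 + 1.34×314 + 2.32×312 = 6229.85 + 700.21 + 420.76 + 723.84 = 8074.66
ΣP(t=0)Q(t=1) = 656.83×11 + 11.48×49 + 1.27×314 + 1.79×312 = 7225.13 + 562.52 + 398.78 + 558.48 = 8744.91
P = 8074.66 / 8744.91 × 100 = 92.3355
Fisher = √(L × P) = √(94.0491 × 92.3355) = 93.1884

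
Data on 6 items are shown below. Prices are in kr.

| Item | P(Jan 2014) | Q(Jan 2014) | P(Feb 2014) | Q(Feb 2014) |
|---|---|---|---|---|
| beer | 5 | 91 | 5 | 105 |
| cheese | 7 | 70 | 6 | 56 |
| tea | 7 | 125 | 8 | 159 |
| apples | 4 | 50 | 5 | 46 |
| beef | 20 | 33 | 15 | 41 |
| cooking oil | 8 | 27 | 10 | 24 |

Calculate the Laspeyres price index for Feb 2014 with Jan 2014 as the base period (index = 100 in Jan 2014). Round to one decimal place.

99.8

Laspeyres price index uses base-period quantities as weights.
ΣP(Feb 2014)·Q(Jan 2014) = 5×91 + 6×70 + 8×125 + 5×50 + 15×33 + 10×27 = 455 + 420 + 1000 + 250 + 495 + 270 = 2890
ΣP(Jan 2014)·Q(Jan 2014) = 5×91 + 7×70 + 7×125 + 4×50 + 20×33 + 8×27 = 455 + 490 + 875 + 200 + 660 + 216 = 2896
Index = 2890 / 2896 × 100 = 99.7928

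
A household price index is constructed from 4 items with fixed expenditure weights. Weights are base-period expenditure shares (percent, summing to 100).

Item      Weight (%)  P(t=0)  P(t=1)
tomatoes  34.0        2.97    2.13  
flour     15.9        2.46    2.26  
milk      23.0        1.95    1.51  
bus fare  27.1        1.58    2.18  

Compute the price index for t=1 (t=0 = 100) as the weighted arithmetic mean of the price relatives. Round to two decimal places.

tomatoes: 34.0 × (2.13/2.97) = 34.0 × 0.717172 = 24.3838
flour: 15.9 × (2.26/2.46) = 15.9 × 0.918699 = 14.6073
milk: 23.0 × (1.51/1.95) = 23.0 × 0.774359 = 17.8103
bus fare: 27.1 × (2.18/1.58) = 27.1 × 1.379747 = 37.3911
Index = Σ wᵢ·(p₁ᵢ/p₀ᵢ) = 24.3838 + 14.6073 + 17.8103 + 37.3911 = 94.1926

94.19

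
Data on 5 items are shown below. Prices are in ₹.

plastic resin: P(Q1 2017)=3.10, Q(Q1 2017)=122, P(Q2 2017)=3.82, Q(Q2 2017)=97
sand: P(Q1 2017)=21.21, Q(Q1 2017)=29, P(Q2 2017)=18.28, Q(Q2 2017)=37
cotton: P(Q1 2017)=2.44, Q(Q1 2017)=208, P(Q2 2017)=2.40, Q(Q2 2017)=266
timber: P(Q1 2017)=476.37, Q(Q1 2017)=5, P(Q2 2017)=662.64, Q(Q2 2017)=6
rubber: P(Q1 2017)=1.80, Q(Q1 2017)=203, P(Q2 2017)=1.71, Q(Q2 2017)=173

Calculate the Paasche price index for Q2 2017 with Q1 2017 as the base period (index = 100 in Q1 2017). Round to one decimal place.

121.5

Paasche price index uses current-period quantities as weights.
ΣP(Q2 2017)·Q(Q2 2017) = 3.82×97 + 18.28×37 + 2.40×266 + 662.64×6 + 1.71×173 = 370.54 + 676.36 + 638.4 + 3975.84 + 295.83 = 5956.97
ΣP(Q1 2017)·Q(Q2 2017) = 3.10×97 + 21.21×37 + 2.44×266 + 476.37×6 + 1.80×173 = 300.7 + 784.77 + 649.04 + 2858.22 + 311.4 = 4904.13
Index = 5956.97 / 4904.13 × 100 = 121.4684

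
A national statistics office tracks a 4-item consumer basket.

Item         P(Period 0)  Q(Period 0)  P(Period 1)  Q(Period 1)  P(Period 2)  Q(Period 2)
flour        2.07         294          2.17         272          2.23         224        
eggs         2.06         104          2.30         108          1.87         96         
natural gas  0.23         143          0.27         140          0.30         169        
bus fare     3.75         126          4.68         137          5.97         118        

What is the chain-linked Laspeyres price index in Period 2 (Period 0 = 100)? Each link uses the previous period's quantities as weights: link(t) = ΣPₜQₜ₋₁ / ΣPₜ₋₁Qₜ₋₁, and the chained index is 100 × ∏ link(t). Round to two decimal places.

124.61

Link Period 0→Period 1:
ΣP(Period 1)Q(Period 0) = 2.17×294 + 2.30×104 + 0.27×143 + 4.68×126 = 637.98 + 239.2 + 38.61 + 589.68 = 1505.47
ΣP(Period 0)Q(Period 0) = 2.07×294 + 2.06×104 + 0.23×143 + 3.75×126 = 608.58 + 214.24 + 32.89 + 472.5 = 1328.21
link = 1505.47/1328.21 = 1.133458
Link Period 1→Period 2:
ΣP(Period 2)Q(Period 1) = 2.23×272 + 1.87×108 + 0.30×140 + 5.97×137 = 606.56 + 201.96 + 42 + 817.89 = 1668.41
ΣP(Period 1)Q(Period 1) = 2.17×272 + 2.30×108 + 0.27×140 + 4.68×137 = 590.24 + 248.4 + 37.8 + 641.16 = 1517.6
link = 1668.41/1517.6 = 1.099374
Chained index = 100 × 1.133458 × 1.099374 = 124.6094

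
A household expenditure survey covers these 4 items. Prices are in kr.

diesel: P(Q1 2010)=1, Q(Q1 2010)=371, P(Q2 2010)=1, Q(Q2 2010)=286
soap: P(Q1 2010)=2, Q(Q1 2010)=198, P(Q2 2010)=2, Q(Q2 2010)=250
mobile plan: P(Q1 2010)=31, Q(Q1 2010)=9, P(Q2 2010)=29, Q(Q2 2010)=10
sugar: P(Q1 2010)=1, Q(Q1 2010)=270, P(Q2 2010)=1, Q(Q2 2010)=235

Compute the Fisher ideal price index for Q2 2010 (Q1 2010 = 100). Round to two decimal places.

Laspeyres component (base-period weights):
ΣP(Q2 2010)Q(Q1 2010) = 1×371 + 2×198 + 29×9 + 1×270 = 371 + 396 + 261 + 270 = 1298
ΣP(Q1 2010)Q(Q1 2010) = 1×371 + 2×198 + 31×9 + 1×270 = 371 + 396 + 279 + 270 = 1316
L = 1298 / 1316 × 100 = 98.6322
Paasche component (current-period weights):
ΣP(Q2 2010)Q(Q2 2010) = 1×286 + 2×250 + 29×10 + 1×235 = 286 + 500 + 290 + 235 = 1311
ΣP(Q1 2010)Q(Q2 2010) = 1×286 + 2×250 + 31×10 + 1×235 = 286 + 500 + 310 + 235 = 1331
P = 1311 / 1331 × 100 = 98.4974
Fisher = √(L × P) = √(98.6322 × 98.4974) = 98.5648

98.56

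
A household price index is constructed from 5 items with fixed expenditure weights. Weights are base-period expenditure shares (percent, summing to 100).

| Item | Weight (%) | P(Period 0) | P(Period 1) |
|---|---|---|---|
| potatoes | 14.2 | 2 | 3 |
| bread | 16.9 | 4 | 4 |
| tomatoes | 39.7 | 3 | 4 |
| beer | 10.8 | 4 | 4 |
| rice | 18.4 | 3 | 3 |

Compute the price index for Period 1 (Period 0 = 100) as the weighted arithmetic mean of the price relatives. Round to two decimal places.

120.33

potatoes: 14.2 × (3/2) = 14.2 × 1.500000 = 21.3000
bread: 16.9 × (4/4) = 16.9 × 1.000000 = 16.9000
tomatoes: 39.7 × (4/3) = 39.7 × 1.333333 = 52.9333
beer: 10.8 × (4/4) = 10.8 × 1.000000 = 10.8000
rice: 18.4 × (3/3) = 18.4 × 1.000000 = 18.4000
Index = Σ wᵢ·(p₁ᵢ/p₀ᵢ) = 21.3000 + 16.9000 + 52.9333 + 10.8000 + 18.4000 = 120.3333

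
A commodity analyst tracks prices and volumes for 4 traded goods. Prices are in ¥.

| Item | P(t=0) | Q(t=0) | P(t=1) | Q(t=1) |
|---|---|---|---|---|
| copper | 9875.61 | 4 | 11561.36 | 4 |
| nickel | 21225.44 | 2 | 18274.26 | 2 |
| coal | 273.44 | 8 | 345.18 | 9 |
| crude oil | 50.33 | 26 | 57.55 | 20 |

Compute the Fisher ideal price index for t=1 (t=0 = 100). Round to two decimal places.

101.89

Laspeyres component (base-period weights):
ΣP(t=1)Q(t=0) = 11561.36×4 + 18274.26×2 + 345.18×8 + 57.55×26 = 46245.44 + 36548.52 + 2761.44 + 1496.3 = 87051.7
ΣP(t=0)Q(t=0) = 9875.61×4 + 21225.44×2 + 273.44×8 + 50.33×26 = 39502.44 + 42450.88 + 2187.52 + 1308.58 = 85449.42
L = 87051.7 / 85449.42 × 100 = 101.8751
Paasche component (current-period weights):
ΣP(t=1)Q(t=1) = 11561.36×4 + 18274.26×2 + 345.18×9 + 57.55×20 = 46245.44 + 36548.52 + 3106.62 + 1151 = 87051.58
ΣP(t=0)Q(t=1) = 9875.61×4 + 21225.44×2 + 273.44×9 + 50.33×20 = 39502.44 + 42450.88 + 2460.96 + 1006.6 = 85420.88
P = 87051.58 / 85420.88 × 100 = 101.9090
Fisher = √(L × P) = √(101.8751 × 101.9090) = 101.8921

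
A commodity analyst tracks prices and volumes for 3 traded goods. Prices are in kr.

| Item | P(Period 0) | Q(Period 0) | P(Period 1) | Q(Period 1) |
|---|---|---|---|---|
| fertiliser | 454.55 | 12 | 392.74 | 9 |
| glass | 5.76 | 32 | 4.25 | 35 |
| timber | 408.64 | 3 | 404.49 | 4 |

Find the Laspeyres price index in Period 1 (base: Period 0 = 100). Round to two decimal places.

88.31

Laspeyres price index uses base-period quantities as weights.
ΣP(Period 1)·Q(Period 0) = 392.74×12 + 4.25×32 + 404.49×3 = 4712.88 + 136 + 1213.47 = 6062.35
ΣP(Period 0)·Q(Period 0) = 454.55×12 + 5.76×32 + 408.64×3 = 5454.6 + 184.32 + 1225.92 = 6864.84
Index = 6062.35 / 6864.84 × 100 = 88.3101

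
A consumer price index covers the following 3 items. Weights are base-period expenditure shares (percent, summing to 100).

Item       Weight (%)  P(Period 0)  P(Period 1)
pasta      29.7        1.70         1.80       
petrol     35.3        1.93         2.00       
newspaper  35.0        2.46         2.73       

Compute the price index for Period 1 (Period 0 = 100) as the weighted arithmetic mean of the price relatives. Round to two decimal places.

pasta: 29.7 × (1.80/1.70) = 29.7 × 1.058824 = 31.4471
petrol: 35.3 × (2.00/1.93) = 35.3 × 1.036269 = 36.5803
newspaper: 35.0 × (2.73/2.46) = 35.0 × 1.109756 = 38.8415
Index = Σ wᵢ·(p₁ᵢ/p₀ᵢ) = 31.4471 + 36.5803 + 38.8415 = 106.8688

106.87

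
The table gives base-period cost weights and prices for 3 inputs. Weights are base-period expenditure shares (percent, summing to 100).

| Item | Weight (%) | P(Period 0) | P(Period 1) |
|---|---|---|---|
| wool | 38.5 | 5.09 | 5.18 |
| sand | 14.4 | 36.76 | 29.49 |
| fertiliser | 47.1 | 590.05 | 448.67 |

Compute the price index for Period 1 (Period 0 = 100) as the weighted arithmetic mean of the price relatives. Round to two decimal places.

wool: 38.5 × (5.18/5.09) = 38.5 × 1.017682 = 39.1807
sand: 14.4 × (29.49/36.76) = 14.4 × 0.802231 = 11.5521
fertiliser: 47.1 × (448.67/590.05) = 47.1 × 0.760393 = 35.8145
Index = Σ wᵢ·(p₁ᵢ/p₀ᵢ) = 39.1807 + 11.5521 + 35.8145 = 86.5474

86.55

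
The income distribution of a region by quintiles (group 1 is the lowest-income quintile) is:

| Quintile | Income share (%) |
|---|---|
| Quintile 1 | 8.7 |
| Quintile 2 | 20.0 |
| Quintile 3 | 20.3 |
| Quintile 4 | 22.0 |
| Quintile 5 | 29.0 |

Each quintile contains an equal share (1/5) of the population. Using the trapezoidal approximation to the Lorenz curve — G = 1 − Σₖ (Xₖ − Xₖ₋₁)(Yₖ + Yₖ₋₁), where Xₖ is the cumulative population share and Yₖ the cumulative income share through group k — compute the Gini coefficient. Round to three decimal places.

0.170

Cumulative income shares Yₖ: 0.0870, 0.2870, 0.4900, 0.7100, 1.0000
Σ (Xₖ−Xₖ₋₁)(Yₖ+Yₖ₋₁) = (1/5)(0.0870+0.0000) + (1/5)(0.2870+0.0870) + (1/5)(0.4900+0.2870) + (1/5)(0.7100+0.4900) + (1/5)(1.0000+0.7100)
  = 0.0174 + 0.0748 + 0.1554 + 0.2400 + 0.3420 = 0.8296
G = 1 − 0.8296 = 0.1704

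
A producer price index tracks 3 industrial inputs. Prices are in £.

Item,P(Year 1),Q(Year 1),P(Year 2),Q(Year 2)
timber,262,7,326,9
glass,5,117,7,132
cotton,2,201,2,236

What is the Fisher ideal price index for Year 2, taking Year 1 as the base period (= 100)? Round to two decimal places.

Laspeyres component (base-period weights):
ΣP(Year 2)Q(Year 1) = 326×7 + 7×117 + 2×201 = 2282 + 819 + 402 = 3503
ΣP(Year 1)Q(Year 1) = 262×7 + 5×117 + 2×201 = 1834 + 585 + 402 = 2821
L = 3503 / 2821 × 100 = 124.1758
Paasche component (current-period weights):
ΣP(Year 2)Q(Year 2) = 326×9 + 7×132 + 2×236 = 2934 + 924 + 472 = 4330
ΣP(Year 1)Q(Year 2) = 262×9 + 5×132 + 2×236 = 2358 + 660 + 472 = 3490
P = 4330 / 3490 × 100 = 124.0688
Fisher = √(L × P) = √(124.1758 × 124.0688) = 124.1223

124.12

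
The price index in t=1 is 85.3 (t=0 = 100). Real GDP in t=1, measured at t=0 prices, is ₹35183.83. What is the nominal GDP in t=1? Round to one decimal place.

Nominal = Real × (Index/100) = 35183.83 × (85.3/100)
        = 35183.83 × 0.853 = 30011.8070

30011.8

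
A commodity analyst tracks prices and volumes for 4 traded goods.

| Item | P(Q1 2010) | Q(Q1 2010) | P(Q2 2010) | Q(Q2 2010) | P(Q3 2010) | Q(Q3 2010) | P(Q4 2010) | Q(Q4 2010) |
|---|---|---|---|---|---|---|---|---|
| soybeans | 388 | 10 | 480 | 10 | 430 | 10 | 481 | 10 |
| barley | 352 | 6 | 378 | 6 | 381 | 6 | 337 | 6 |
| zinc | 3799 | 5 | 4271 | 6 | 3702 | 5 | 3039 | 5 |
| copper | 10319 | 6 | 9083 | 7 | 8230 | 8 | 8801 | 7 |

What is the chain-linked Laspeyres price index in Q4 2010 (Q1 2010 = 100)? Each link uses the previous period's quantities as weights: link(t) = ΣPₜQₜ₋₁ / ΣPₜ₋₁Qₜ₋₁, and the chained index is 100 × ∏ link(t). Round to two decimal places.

Link Q1 2010→Q2 2010:
ΣP(Q2 2010)Q(Q1 2010) = 480×10 + 378×6 + 4271×5 + 9083×6 = 4800 + 2268 + 21355 + 54498 = 82921
ΣP(Q1 2010)Q(Q1 2010) = 388×10 + 352×6 + 3799×5 + 10319×6 = 3880 + 2112 + 18995 + 61914 = 86901
link = 82921/86901 = 0.954201
Link Q2 2010→Q3 2010:
ΣP(Q3 2010)Q(Q2 2010) = 430×10 + 381×6 + 3702×6 + 8230×7 = 4300 + 2286 + 22212 + 57610 = 86408
ΣP(Q2 2010)Q(Q2 2010) = 480×10 + 378×6 + 4271×6 + 9083×7 = 4800 + 2268 + 25626 + 63581 = 96275
link = 86408/96275 = 0.897512
Link Q3 2010→Q4 2010:
ΣP(Q4 2010)Q(Q3 2010) = 481×10 + 337×6 + 3039×5 + 8801×8 = 4810 + 2022 + 15195 + 70408 = 92435
ΣP(Q3 2010)Q(Q3 2010) = 430×10 + 381×6 + 3702×5 + 8230×8 = 4300 + 2286 + 18510 + 65840 = 90936
link = 92435/90936 = 1.016484
Chained index = 100 × 0.954201 × 0.897512 × 1.016484 = 87.0524

87.05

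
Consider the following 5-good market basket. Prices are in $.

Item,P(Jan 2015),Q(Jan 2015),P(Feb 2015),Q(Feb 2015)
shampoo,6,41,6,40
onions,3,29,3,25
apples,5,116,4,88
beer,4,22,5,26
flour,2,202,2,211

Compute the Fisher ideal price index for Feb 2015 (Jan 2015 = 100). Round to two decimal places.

94.23

Laspeyres component (base-period weights):
ΣP(Feb 2015)Q(Jan 2015) = 6×41 + 3×29 + 4×116 + 5×22 + 2×202 = 246 + 87 + 464 + 110 + 404 = 1311
ΣP(Jan 2015)Q(Jan 2015) = 6×41 + 3×29 + 5×116 + 4×22 + 2×202 = 246 + 87 + 580 + 88 + 404 = 1405
L = 1311 / 1405 × 100 = 93.3096
Paasche component (current-period weights):
ΣP(Feb 2015)Q(Feb 2015) = 6×40 + 3×25 + 4×88 + 5×26 + 2×211 = 240 + 75 + 352 + 130 + 422 = 1219
ΣP(Jan 2015)Q(Feb 2015) = 6×40 + 3×25 + 5×88 + 4×26 + 2×211 = 240 + 75 + 440 + 104 + 422 = 1281
P = 1219 / 1281 × 100 = 95.1600
Fisher = √(L × P) = √(93.3096 × 95.1600) = 94.2303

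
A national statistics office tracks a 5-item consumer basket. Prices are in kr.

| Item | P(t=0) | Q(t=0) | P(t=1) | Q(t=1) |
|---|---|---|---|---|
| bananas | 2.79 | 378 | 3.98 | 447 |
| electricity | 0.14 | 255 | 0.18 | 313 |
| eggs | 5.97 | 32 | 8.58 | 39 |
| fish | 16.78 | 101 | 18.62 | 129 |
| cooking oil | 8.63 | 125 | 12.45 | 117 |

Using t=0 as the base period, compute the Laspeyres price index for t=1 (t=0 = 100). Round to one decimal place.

Laspeyres price index uses base-period quantities as weights.
ΣP(t=1)·Q(t=0) = 3.98×378 + 0.18×255 + 8.58×32 + 18.62×101 + 12.45×125 = 1504.44 + 45.9 + 274.56 + 1880.62 + 1556.25 = 5261.77
ΣP(t=0)·Q(t=0) = 2.79×378 + 0.14×255 + 5.97×32 + 16.78×101 + 8.63×125 = 1054.62 + 35.7 + 191.04 + 1694.78 + 1078.75 = 4054.89
Index = 5261.77 / 4054.89 × 100 = 129.7636

129.8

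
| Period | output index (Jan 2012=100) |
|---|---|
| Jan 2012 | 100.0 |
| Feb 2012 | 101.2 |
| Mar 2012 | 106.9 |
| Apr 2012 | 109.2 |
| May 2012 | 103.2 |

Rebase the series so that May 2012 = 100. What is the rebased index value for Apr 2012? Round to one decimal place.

Rebased(Apr 2012) = 109.2 / 103.2 × 100 = 105.8140

105.8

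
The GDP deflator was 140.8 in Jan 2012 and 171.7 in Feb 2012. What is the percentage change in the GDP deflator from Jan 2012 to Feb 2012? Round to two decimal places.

Change = (171.7 − 140.8) / 140.8 × 100
       = 30.9 / 140.8 × 100 = 21.9460%

21.95%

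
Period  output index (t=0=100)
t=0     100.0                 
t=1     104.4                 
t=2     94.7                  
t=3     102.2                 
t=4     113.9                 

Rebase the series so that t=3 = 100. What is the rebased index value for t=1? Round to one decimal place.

102.2

Rebased(t=1) = 104.4 / 102.2 × 100 = 102.1526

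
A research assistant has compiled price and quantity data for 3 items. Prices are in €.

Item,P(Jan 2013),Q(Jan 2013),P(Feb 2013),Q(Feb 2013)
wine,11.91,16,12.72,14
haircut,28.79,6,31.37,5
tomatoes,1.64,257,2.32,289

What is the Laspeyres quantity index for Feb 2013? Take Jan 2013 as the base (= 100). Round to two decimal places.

99.98

Laspeyres quantity index uses base-period prices as weights.
ΣP(Jan 2013)·Q(Feb 2013) = 11.91×14 + 28.79×5 + 1.64×289 = 166.74 + 143.95 + 473.96 = 784.65
ΣP(Jan 2013)·Q(Jan 2013) = 11.91×16 + 28.79×6 + 1.64×257 = 190.56 + 172.74 + 421.48 = 784.78
Index = 784.65 / 784.78 × 100 = 99.9834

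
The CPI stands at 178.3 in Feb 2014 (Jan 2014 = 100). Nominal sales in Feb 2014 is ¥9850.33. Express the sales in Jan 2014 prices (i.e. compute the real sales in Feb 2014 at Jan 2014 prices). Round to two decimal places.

Real = Nominal ÷ (Index/100) = 9850.33 ÷ (178.3/100)
     = 9850.33 ÷ 1.783 = 5524.5822

5524.58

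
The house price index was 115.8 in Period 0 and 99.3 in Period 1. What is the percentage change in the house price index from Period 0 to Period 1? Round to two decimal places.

Change = (99.3 − 115.8) / 115.8 × 100
       = -16.5 / 115.8 × 100 = -14.2487%

-14.25%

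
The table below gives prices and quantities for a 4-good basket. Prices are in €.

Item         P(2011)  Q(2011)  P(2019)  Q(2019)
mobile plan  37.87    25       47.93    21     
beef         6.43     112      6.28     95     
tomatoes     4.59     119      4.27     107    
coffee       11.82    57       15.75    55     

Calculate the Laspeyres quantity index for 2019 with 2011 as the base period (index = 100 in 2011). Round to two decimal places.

Laspeyres quantity index uses base-period prices as weights.
ΣP(2011)·Q(2019) = 37.87×21 + 6.43×95 + 4.59×107 + 11.82×55 = 795.27 + 610.85 + 491.13 + 650.1 = 2547.35
ΣP(2011)·Q(2011) = 37.87×25 + 6.43×112 + 4.59×119 + 11.82×57 = 946.75 + 720.16 + 546.21 + 673.74 = 2886.86
Index = 2547.35 / 2886.86 × 100 = 88.2395

88.24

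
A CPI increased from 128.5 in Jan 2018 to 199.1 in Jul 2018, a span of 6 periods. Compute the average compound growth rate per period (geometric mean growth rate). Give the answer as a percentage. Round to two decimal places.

Growth factor = (199.1/128.5)^(1/6) = (1.549416)^(1/6) = 1.075709
Growth rate = 1.075709 − 1 = 0.075709 = 7.5709%

7.57%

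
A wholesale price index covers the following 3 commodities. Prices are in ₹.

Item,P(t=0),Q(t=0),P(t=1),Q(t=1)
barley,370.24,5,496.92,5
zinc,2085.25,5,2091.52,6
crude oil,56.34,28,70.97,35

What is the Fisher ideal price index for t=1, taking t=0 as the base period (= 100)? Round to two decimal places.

Laspeyres component (base-period weights):
ΣP(t=1)Q(t=0) = 496.92×5 + 2091.52×5 + 70.97×28 = 2484.6 + 10457.6 + 1987.16 = 14929.36
ΣP(t=0)Q(t=0) = 370.24×5 + 2085.25×5 + 56.34×28 = 1851.2 + 10426.25 + 1577.52 = 13854.97
L = 14929.36 / 13854.97 × 100 = 107.7545
Paasche component (current-period weights):
ΣP(t=1)Q(t=1) = 496.92×5 + 2091.52×6 + 70.97×35 = 2484.6 + 12549.12 + 2483.95 = 17517.67
ΣP(t=0)Q(t=1) = 370.24×5 + 2085.25×6 + 56.34×35 = 1851.2 + 12511.5 + 1971.9 = 16334.6
P = 17517.67 / 16334.6 × 100 = 107.2427
Fisher = √(L × P) = √(107.7545 × 107.2427) = 107.4983

107.50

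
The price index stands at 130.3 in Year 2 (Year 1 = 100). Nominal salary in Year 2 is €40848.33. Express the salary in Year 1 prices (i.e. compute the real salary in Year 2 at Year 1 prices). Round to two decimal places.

31349.45

Real = Nominal ÷ (Index/100) = 40848.33 ÷ (130.3/100)
     = 40848.33 ÷ 1.303 = 31349.4474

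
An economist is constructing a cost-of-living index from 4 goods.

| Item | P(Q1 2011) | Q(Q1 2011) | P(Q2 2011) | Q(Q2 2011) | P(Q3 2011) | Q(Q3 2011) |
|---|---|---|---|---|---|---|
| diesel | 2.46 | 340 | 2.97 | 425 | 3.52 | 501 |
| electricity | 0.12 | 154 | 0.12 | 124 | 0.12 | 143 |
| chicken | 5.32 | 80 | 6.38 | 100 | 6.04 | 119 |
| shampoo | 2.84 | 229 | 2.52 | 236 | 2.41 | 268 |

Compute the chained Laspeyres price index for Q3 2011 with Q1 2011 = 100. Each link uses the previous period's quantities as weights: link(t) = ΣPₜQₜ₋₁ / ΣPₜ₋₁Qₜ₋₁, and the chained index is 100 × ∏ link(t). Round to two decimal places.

117.16

Link Q1 2011→Q2 2011:
ΣP(Q2 2011)Q(Q1 2011) = 2.97×340 + 0.12×154 + 6.38×80 + 2.52×229 = 1009.8 + 18.48 + 510.4 + 577.08 = 2115.76
ΣP(Q1 2011)Q(Q1 2011) = 2.46×340 + 0.12×154 + 5.32×80 + 2.84×229 = 836.4 + 18.48 + 425.6 + 650.36 = 1930.84
link = 2115.76/1930.84 = 1.095772
Link Q2 2011→Q3 2011:
ΣP(Q3 2011)Q(Q2 2011) = 3.52×425 + 0.12×124 + 6.04×100 + 2.41×236 = 1496 + 14.88 + 604 + 568.76 = 2683.64
ΣP(Q2 2011)Q(Q2 2011) = 2.97×425 + 0.12×124 + 6.38×100 + 2.52×236 = 1262.25 + 14.88 + 638 + 594.72 = 2509.85
link = 2683.64/2509.85 = 1.069243
Chained index = 100 × 1.095772 × 1.069243 = 117.1647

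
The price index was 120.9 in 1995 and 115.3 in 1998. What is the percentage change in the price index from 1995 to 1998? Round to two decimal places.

-4.63%

Change = (115.3 − 120.9) / 120.9 × 100
       = -5.6 / 120.9 × 100 = -4.6319%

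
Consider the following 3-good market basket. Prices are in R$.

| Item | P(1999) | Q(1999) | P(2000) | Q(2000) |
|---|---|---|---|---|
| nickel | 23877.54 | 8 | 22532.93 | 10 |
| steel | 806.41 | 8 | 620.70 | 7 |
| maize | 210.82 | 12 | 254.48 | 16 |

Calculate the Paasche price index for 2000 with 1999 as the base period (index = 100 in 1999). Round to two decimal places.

94.33

Paasche price index uses current-period quantities as weights.
ΣP(2000)·Q(2000) = 22532.93×10 + 620.70×7 + 254.48×16 = 225329.3 + 4344.9 + 4071.68 = 233745.88
ΣP(1999)·Q(2000) = 23877.54×10 + 806.41×7 + 210.82×16 = 238775.4 + 5644.87 + 3373.12 = 247793.39
Index = 233745.88 / 247793.39 × 100 = 94.3310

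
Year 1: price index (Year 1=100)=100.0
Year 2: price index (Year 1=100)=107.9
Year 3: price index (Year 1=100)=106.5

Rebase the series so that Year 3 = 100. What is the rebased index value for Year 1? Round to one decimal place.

93.9

Rebased(Year 1) = 100.0 / 106.5 × 100 = 93.8967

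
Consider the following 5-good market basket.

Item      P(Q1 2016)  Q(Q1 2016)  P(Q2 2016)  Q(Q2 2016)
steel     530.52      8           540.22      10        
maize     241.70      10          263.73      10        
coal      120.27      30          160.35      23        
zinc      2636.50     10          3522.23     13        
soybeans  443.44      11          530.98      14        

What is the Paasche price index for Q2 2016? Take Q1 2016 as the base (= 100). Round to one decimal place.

Paasche price index uses current-period quantities as weights.
ΣP(Q2 2016)·Q(Q2 2016) = 540.22×10 + 263.73×10 + 160.35×23 + 3522.23×13 + 530.98×14 = 5402.2 + 2637.3 + 3688.05 + 45788.99 + 7433.72 = 64950.26
ΣP(Q1 2016)·Q(Q2 2016) = 530.52×10 + 241.70×10 + 120.27×23 + 2636.50×13 + 443.44×14 = 5305.2 + 2417 + 2766.21 + 34274.5 + 6208.16 = 50971.07
Index = 64950.26 / 50971.07 × 100 = 127.4257

127.4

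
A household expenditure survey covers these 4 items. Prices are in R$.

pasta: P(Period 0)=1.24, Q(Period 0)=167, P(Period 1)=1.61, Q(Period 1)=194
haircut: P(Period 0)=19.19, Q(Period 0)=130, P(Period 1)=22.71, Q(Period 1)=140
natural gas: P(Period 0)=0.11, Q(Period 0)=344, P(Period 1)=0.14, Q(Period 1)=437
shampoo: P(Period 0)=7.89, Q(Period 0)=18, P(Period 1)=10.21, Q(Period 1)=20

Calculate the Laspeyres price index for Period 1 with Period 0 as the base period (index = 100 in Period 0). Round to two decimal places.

Laspeyres price index uses base-period quantities as weights.
ΣP(Period 1)·Q(Period 0) = 1.61×167 + 22.71×130 + 0.14×344 + 10.21×18 = 268.87 + 2952.3 + 48.16 + 183.78 = 3453.11
ΣP(Period 0)·Q(Period 0) = 1.24×167 + 19.19×130 + 0.11×344 + 7.89×18 = 207.08 + 2494.7 + 37.84 + 142.02 = 2881.64
Index = 3453.11 / 2881.64 × 100 = 119.8314

119.83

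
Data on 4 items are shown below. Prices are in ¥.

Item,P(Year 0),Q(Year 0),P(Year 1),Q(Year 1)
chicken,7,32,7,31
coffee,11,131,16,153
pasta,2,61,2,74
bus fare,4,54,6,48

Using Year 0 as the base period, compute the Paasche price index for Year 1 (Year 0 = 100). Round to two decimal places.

138.44

Paasche price index uses current-period quantities as weights.
ΣP(Year 1)·Q(Year 1) = 7×31 + 16×153 + 2×74 + 6×48 = 217 + 2448 + 148 + 288 = 3101
ΣP(Year 0)·Q(Year 1) = 7×31 + 11×153 + 2×74 + 4×48 = 217 + 1683 + 148 + 192 = 2240
Index = 3101 / 2240 × 100 = 138.4375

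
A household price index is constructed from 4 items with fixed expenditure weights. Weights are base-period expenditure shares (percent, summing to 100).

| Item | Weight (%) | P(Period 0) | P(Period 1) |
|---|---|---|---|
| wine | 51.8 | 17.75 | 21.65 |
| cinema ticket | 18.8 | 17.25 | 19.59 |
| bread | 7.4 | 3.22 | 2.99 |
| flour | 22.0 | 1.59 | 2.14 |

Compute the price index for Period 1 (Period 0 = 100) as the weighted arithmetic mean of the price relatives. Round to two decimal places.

wine: 51.8 × (21.65/17.75) = 51.8 × 1.219718 = 63.1814
cinema ticket: 18.8 × (19.59/17.25) = 18.8 × 1.135652 = 21.3503
bread: 7.4 × (2.99/3.22) = 7.4 × 0.928571 = 6.8714
flour: 22.0 × (2.14/1.59) = 22.0 × 1.345912 = 29.6101
Index = Σ wᵢ·(p₁ᵢ/p₀ᵢ) = 63.1814 + 21.3503 + 6.8714 + 29.6101 = 121.0132

121.01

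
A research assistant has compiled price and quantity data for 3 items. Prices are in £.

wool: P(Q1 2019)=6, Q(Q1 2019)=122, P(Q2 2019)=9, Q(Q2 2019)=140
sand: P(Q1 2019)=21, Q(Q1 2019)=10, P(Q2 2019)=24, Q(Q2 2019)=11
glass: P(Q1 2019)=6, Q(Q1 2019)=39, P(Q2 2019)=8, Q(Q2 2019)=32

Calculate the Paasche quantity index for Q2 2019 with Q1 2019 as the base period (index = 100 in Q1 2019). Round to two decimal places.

Paasche quantity index uses current-period prices as weights.
ΣP(Q2 2019)·Q(Q2 2019) = 9×140 + 24×11 + 8×32 = 1260 + 264 + 256 = 1780
ΣP(Q2 2019)·Q(Q1 2019) = 9×122 + 24×10 + 8×39 = 1098 + 240 + 312 = 1650
Index = 1780 / 1650 × 100 = 107.8788

107.88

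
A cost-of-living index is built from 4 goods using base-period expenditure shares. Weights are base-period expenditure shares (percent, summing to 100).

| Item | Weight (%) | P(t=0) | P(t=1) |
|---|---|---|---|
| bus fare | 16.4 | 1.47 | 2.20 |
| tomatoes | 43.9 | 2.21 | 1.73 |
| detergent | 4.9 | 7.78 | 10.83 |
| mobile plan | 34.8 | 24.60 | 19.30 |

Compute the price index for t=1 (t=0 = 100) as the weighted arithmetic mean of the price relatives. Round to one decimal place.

bus fare: 16.4 × (2.20/1.47) = 16.4 × 1.496599 = 24.5442
tomatoes: 43.9 × (1.73/2.21) = 43.9 × 0.782805 = 34.3652
detergent: 4.9 × (10.83/7.78) = 4.9 × 1.392031 = 6.8210
mobile plan: 34.8 × (19.30/24.60) = 34.8 × 0.784553 = 27.3024
Index = Σ wᵢ·(p₁ᵢ/p₀ᵢ) = 24.5442 + 34.3652 + 6.8210 + 27.3024 = 93.0328

93.0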